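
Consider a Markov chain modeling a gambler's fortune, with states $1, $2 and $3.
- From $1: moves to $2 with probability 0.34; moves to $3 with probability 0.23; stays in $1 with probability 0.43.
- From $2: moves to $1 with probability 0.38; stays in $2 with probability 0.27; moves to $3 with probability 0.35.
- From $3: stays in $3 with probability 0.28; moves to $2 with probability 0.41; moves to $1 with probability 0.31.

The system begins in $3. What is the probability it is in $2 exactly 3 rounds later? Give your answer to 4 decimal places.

Propagate the distribution vector 3 rounds from $3.
After 0 rounds: (0.0000, 0.0000, 1.0000)
After 1 round: (0.3100, 0.4100, 0.2800)
After 2 rounds: (0.3759, 0.3309, 0.2932)
After 3 rounds: (0.3783, 0.3374, 0.2844)
P(in $2 after 3 rounds) = 0.3374

0.3374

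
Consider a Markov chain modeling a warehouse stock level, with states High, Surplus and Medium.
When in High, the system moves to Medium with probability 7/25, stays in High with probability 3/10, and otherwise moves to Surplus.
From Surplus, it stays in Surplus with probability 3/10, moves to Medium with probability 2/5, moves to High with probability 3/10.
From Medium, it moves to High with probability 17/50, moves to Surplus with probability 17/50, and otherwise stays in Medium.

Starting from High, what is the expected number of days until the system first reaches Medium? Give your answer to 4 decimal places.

Let t(s) be the expected number of days to first reach Medium from state s, with t(Medium) = 0. Conditioning on the first day:
t(High) = 1 + 0.3·t(High) + 0.42·t(Surplus)
t(Surplus) = 1 + 0.3·t(High) + 0.3·t(Surplus)
Solving: t(High) = 3.0769, t(Surplus) = 2.7473.
Expected days from High to Medium: 3.0769.

3.0769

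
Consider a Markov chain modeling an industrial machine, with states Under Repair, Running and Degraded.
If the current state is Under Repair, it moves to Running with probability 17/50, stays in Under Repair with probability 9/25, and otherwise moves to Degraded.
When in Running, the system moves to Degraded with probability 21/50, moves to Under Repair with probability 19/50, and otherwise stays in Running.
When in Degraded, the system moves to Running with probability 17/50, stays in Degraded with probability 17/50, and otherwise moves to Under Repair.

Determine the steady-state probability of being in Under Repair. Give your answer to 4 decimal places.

0.3520

Let the stationary distribution be π with π = πP and π_1 + π_2 + π_3 = 1.
π_1 = 0.36·π_1 + 0.38·π_2 + 0.32·π_3
π_2 = 0.34·π_1 + 0.2·π_2 + 0.34·π_3
Solving with the normalization constraint gives π = (0.3520, 0.2982, 0.3498).
So the stationary probability of Under Repair is 0.3520.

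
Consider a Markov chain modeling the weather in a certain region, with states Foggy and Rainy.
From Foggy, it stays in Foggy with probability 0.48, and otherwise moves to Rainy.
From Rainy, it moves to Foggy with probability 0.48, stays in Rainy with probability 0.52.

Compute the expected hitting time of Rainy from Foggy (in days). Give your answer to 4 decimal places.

1.9231

Let t(s) be the expected number of days to first reach Rainy from state s, with t(Rainy) = 0. Conditioning on the first day:
t(Foggy) = 1 + 0.48·t(Foggy)
Solving: t(Foggy) = 1.9231.
Expected days from Foggy to Rainy: 1.9231.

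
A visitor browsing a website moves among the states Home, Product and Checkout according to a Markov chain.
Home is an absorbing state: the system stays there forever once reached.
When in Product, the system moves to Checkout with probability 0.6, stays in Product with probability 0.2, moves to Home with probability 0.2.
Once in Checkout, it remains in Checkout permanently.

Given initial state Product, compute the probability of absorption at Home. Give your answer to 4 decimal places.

0.2500

Let h(s) be the probability of absorption at Home starting from transient state s. Then h(Home) = 1 and h(Checkout) = 0. By first-step analysis:
h(Product) = 0.2·1 + 0.2·h(Product) + 0.6·0
Solving: h(Product) = 0.2500.
Starting from Product, the probability is 0.2500.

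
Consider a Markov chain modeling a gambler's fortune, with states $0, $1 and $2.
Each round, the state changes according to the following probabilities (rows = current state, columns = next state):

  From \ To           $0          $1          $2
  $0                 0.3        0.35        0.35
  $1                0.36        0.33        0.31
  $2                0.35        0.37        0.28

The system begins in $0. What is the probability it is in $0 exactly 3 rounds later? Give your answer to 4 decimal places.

0.3366

Propagate the distribution vector 3 rounds from $0.
After 0 rounds: (1.0000, 0.0000, 0.0000)
After 1 round: (0.3000, 0.3500, 0.3500)
After 2 rounds: (0.3385, 0.3500, 0.3115)
After 3 rounds: (0.3366, 0.3492, 0.3142)
P(in $0 after 3 rounds) = 0.3366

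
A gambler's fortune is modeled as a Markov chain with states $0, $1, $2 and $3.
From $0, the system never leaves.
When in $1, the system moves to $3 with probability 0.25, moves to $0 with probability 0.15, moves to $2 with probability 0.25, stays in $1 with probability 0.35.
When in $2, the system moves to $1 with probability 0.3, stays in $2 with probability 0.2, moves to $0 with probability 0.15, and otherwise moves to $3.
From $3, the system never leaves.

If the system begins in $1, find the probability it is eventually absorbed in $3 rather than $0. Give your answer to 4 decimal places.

0.6461

Let h(s) be the probability of absorption at $3 starting from transient state s. Then h($3) = 1 and h($0) = 0. By first-step analysis:
h($1) = 0.15·0 + 0.35·h($1) + 0.25·h($2) + 0.25·1
h($2) = 0.15·0 + 0.3·h($1) + 0.2·h($2) + 0.35·1
Solving: h($1) = 0.6461, h($2) = 0.6798.
Starting from $1, the probability is 0.6461.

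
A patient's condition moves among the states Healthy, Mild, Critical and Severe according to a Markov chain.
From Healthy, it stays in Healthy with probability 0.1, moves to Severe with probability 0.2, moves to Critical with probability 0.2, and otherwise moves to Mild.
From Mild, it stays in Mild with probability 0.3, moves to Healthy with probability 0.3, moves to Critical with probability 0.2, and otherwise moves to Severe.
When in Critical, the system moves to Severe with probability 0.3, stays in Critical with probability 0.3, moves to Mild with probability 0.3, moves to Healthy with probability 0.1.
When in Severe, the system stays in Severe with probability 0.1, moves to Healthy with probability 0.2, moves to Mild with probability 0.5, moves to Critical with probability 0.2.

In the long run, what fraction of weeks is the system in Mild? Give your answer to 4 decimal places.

0.3796

Let the stationary distribution be π with π = πP and π_1 + π_2 + π_3 + π_4 = 1.
π_1 = 0.1·π_1 + 0.3·π_2 + 0.1·π_3 + 0.2·π_4
π_2 = 0.5·π_1 + 0.3·π_2 + 0.3·π_3 + 0.5·π_4
π_3 = 0.2·π_1 + 0.2·π_2 + 0.3·π_3 + 0.2·π_4
Solving with the normalization constraint gives π = (0.1961, 0.3796, 0.2222, 0.2020).
So the stationary probability of Mild is 0.3796.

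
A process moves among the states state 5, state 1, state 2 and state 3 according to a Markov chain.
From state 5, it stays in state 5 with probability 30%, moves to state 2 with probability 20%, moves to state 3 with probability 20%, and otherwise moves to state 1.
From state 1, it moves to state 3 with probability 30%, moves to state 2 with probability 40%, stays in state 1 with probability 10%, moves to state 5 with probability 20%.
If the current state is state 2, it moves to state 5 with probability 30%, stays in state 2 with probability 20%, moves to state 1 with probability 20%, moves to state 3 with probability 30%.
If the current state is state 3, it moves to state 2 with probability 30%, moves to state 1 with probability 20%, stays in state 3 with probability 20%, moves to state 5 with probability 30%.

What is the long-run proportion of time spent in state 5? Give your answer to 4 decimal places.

Let the stationary distribution be π with π = πP and π_1 + π_2 + π_3 + π_4 = 1.
π_1 = 0.3·π_1 + 0.2·π_2 + 0.3·π_3 + 0.3·π_4
π_2 = 0.3·π_1 + 0.1·π_2 + 0.2·π_3 + 0.2·π_4
π_3 = 0.2·π_1 + 0.4·π_2 + 0.2·π_3 + 0.3·π_4
Solving with the normalization constraint gives π = (0.2793, 0.2072, 0.2662, 0.2473).
So the stationary probability of state 5 is 0.2793.

0.2793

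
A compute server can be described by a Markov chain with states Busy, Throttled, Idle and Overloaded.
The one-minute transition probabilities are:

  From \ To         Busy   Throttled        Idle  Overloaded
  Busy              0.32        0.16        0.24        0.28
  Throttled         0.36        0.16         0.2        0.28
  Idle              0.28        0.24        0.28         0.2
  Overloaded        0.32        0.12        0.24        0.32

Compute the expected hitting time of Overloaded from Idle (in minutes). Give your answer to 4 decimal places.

4.1560

Let t(s) be the expected number of minutes to first reach Overloaded from state s, with t(Overloaded) = 0. Conditioning on the first minute:
t(Busy) = 1 + 0.32·t(Busy) + 0.16·t(Throttled) + 0.24·t(Idle)
t(Throttled) = 1 + 0.36·t(Busy) + 0.16·t(Throttled) + 0.2·t(Idle)
t(Idle) = 1 + 0.28·t(Busy) + 0.24·t(Throttled) + 0.28·t(Idle)
Solving: t(Busy) = 3.8373, t(Throttled) = 3.8246, t(Idle) = 4.1560.
Expected minutes from Idle to Overloaded: 4.1560.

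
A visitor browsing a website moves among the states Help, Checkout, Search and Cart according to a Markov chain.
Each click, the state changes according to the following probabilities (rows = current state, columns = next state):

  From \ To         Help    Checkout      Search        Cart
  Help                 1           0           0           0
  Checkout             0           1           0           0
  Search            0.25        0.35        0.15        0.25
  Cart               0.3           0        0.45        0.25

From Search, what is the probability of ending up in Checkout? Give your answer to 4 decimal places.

0.5000

Let h(s) be the probability of absorption at Checkout starting from transient state s. Then h(Checkout) = 1 and h(Help) = 0. By first-step analysis:
h(Search) = 0.25·0 + 0.35·1 + 0.15·h(Search) + 0.25·h(Cart)
h(Cart) = 0.3·0 + 0.45·h(Search) + 0.25·h(Cart)
Solving: h(Search) = 0.5000, h(Cart) = 0.3000.
Starting from Search, the probability is 0.5000.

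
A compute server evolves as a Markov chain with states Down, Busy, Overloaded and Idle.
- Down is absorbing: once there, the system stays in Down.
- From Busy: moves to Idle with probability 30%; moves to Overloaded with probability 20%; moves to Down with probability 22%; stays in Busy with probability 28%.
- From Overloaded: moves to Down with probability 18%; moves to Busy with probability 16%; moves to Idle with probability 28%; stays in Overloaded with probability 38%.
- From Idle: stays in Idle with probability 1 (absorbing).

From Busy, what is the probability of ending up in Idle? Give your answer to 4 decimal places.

0.5840

Let h(s) be the probability of absorption at Idle starting from transient state s. Then h(Idle) = 1 and h(Down) = 0. By first-step analysis:
h(Busy) = 0.22·0 + 0.28·h(Busy) + 0.2·h(Overloaded) + 0.3·1
h(Overloaded) = 0.18·0 + 0.16·h(Busy) + 0.38·h(Overloaded) + 0.28·1
Solving: h(Busy) = 0.5840, h(Overloaded) = 0.6023.
Starting from Busy, the probability is 0.5840.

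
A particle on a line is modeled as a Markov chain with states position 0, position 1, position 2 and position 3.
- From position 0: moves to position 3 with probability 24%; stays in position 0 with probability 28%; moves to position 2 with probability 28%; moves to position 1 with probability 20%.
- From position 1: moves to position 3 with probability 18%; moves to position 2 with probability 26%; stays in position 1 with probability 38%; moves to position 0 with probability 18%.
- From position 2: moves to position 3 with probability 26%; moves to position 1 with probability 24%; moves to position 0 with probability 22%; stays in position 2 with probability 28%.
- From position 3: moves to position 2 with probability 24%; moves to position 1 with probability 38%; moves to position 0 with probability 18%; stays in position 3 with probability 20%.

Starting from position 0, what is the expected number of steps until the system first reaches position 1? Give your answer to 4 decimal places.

3.9479

Let t(s) be the expected number of steps to first reach position 1 from state s, with t(position 1) = 0. Conditioning on the first step:
t(position 0) = 1 + 0.28·t(position 0) + 0.28·t(position 2) + 0.24·t(position 3)
t(position 2) = 1 + 0.22·t(position 0) + 0.28·t(position 2) + 0.26·t(position 3)
t(position 3) = 1 + 0.18·t(position 0) + 0.24·t(position 2) + 0.2·t(position 3)
Solving: t(position 0) = 3.9479, t(position 2) = 3.7765, t(position 3) = 3.2712.
Expected steps from position 0 to position 1: 3.9479.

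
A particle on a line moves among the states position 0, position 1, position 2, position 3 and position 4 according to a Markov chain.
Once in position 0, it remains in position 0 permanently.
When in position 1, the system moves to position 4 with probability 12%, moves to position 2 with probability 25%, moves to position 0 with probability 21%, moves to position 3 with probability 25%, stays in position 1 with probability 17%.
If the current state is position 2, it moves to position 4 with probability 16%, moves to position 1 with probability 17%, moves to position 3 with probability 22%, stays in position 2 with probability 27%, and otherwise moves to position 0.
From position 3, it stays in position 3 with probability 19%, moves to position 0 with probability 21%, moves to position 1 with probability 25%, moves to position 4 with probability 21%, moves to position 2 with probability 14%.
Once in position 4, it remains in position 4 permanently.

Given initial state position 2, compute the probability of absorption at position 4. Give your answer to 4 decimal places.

Let h(s) be the probability of absorption at position 4 starting from transient state s. Then h(position 4) = 1 and h(position 0) = 0. By first-step analysis:
h(position 1) = 0.21·0 + 0.17·h(position 1) + 0.25·h(position 2) + 0.25·h(position 3) + 0.12·1
h(position 2) = 0.18·0 + 0.17·h(position 1) + 0.27·h(position 2) + 0.22·h(position 3) + 0.16·1
h(position 3) = 0.21·0 + 0.25·h(position 1) + 0.14·h(position 2) + 0.19·h(position 3) + 0.21·1
Solving: h(position 1) = 0.4245, h(position 2) = 0.4596, h(position 3) = 0.4697.
Starting from position 2, the probability is 0.4596.

0.4596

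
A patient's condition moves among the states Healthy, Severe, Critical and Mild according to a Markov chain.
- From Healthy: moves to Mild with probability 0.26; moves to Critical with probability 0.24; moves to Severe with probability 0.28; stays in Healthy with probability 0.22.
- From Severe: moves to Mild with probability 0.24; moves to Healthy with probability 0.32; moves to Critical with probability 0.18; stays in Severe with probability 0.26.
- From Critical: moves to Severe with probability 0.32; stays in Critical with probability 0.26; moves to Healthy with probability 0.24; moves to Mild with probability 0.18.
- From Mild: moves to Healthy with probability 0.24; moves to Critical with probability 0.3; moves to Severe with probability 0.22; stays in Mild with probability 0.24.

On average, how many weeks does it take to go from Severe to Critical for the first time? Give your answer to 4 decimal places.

4.4279

Let t(s) be the expected number of weeks to first reach Critical from state s, with t(Critical) = 0. Conditioning on the first week:
t(Healthy) = 1 + 0.22·t(Healthy) + 0.28·t(Severe) + 0.26·t(Mild)
t(Severe) = 1 + 0.32·t(Healthy) + 0.26·t(Severe) + 0.24·t(Mild)
t(Mild) = 1 + 0.24·t(Healthy) + 0.22·t(Severe) + 0.24·t(Mild)
Solving: t(Healthy) = 4.1771, t(Severe) = 4.4279, t(Mild) = 3.9167.
Expected weeks from Severe to Critical: 4.4279.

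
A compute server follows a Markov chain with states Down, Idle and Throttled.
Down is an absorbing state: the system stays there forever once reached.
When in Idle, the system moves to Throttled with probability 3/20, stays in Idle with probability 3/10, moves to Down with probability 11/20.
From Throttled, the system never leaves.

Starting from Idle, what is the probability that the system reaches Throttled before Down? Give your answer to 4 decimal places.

Let h(s) be the probability of absorption at Throttled starting from transient state s. Then h(Throttled) = 1 and h(Down) = 0. By first-step analysis:
h(Idle) = 0.55·0 + 0.3·h(Idle) + 0.15·1
Solving: h(Idle) = 0.2143.
Starting from Idle, the probability is 0.2143.

0.2143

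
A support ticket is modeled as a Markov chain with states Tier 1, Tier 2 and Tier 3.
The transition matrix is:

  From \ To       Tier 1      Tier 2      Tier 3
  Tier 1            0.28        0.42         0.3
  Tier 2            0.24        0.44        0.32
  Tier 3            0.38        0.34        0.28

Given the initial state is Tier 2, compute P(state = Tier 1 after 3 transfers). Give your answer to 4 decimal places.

0.2941

Propagate the distribution vector 3 transfers from Tier 2.
After 0 transfers: (0.0000, 1.0000, 0.0000)
After 1 transfer: (0.2400, 0.4400, 0.3200)
After 2 transfers: (0.2944, 0.4032, 0.3024)
After 3 transfers: (0.2941, 0.4039, 0.3020)
P(in Tier 1 after 3 transfers) = 0.2941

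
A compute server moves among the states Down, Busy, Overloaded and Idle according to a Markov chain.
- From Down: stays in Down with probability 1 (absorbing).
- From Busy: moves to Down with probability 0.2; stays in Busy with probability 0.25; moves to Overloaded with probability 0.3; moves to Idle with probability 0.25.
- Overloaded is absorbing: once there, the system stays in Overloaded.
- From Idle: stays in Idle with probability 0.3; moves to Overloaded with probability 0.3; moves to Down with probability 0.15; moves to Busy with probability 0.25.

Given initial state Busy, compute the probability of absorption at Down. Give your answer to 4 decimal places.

Let h(s) be the probability of absorption at Down starting from transient state s. Then h(Down) = 1 and h(Overloaded) = 0. By first-step analysis:
h(Busy) = 0.2·1 + 0.25·h(Busy) + 0.3·0 + 0.25·h(Idle)
h(Idle) = 0.15·1 + 0.25·h(Busy) + 0.3·0 + 0.3·h(Idle)
Solving: h(Busy) = 0.3838, h(Idle) = 0.3514.
Starting from Busy, the probability is 0.3838.

0.3838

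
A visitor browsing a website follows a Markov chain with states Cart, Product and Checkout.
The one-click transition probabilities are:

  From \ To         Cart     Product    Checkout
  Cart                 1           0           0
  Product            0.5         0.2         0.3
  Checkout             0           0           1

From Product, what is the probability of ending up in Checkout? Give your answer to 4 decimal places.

Let h(s) be the probability of absorption at Checkout starting from transient state s. Then h(Checkout) = 1 and h(Cart) = 0. By first-step analysis:
h(Product) = 0.5·0 + 0.2·h(Product) + 0.3·1
Solving: h(Product) = 0.3750.
Starting from Product, the probability is 0.3750.

0.3750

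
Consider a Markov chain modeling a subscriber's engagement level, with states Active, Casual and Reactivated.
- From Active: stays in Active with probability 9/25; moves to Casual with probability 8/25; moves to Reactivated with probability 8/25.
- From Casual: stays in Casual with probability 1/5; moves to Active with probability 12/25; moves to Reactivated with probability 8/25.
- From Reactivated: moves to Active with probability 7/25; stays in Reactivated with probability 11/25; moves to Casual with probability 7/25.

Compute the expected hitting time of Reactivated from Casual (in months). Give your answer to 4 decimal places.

3.1250

Let t(s) be the expected number of months to first reach Reactivated from state s, with t(Reactivated) = 0. Conditioning on the first month:
t(Active) = 1 + 0.36·t(Active) + 0.32·t(Casual)
t(Casual) = 1 + 0.48·t(Active) + 0.2·t(Casual)
Solving: t(Active) = 3.1250, t(Casual) = 3.1250.
Expected months from Casual to Reactivated: 3.1250.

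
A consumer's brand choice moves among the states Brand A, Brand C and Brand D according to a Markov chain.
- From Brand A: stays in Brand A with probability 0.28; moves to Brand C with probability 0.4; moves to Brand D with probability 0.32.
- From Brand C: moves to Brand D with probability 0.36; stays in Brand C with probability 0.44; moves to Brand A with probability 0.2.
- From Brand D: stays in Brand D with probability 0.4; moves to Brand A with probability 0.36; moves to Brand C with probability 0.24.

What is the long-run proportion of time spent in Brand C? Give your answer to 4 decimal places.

Let the stationary distribution be π with π = πP and π_1 + π_2 + π_3 = 1.
π_1 = 0.28·π_1 + 0.2·π_2 + 0.36·π_3
π_2 = 0.4·π_1 + 0.44·π_2 + 0.24·π_3
Solving with the normalization constraint gives π = (0.2806, 0.3561, 0.3633).
So the stationary probability of Brand C is 0.3561.

0.3561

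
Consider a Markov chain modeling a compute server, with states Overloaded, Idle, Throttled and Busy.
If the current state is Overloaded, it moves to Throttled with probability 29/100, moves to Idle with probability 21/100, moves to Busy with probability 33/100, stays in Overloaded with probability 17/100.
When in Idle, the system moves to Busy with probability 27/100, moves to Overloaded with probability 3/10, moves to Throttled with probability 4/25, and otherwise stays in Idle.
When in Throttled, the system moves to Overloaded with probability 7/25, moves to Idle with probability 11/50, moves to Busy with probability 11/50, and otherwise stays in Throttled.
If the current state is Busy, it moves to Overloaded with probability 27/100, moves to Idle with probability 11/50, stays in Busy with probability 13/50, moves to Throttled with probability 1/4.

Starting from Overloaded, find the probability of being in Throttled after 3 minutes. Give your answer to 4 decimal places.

0.2473

Propagate the distribution vector 3 minutes from Overloaded.
After 0 minutes: (1.0000, 0.0000, 0.0000, 0.0000)
After 1 minute: (0.1700, 0.2100, 0.2900, 0.3300)
After 2 minutes: (0.2622, 0.2288, 0.2466, 0.2624)
After 3 minutes: (0.2531, 0.2288, 0.2473, 0.2708)
P(in Throttled after 3 minutes) = 0.2473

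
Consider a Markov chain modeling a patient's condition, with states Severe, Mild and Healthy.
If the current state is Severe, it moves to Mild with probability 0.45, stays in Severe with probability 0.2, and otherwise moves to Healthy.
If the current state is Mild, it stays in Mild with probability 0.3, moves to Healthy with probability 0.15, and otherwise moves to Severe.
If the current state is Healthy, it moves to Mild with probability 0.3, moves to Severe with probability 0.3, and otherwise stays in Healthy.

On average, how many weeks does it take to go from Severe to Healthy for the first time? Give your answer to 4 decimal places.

3.6800

Let t(s) be the expected number of weeks to first reach Healthy from state s, with t(Healthy) = 0. Conditioning on the first week:
t(Severe) = 1 + 0.2·t(Severe) + 0.45·t(Mild)
t(Mild) = 1 + 0.55·t(Severe) + 0.3·t(Mild)
Solving: t(Severe) = 3.6800, t(Mild) = 4.3200.
Expected weeks from Severe to Healthy: 3.6800.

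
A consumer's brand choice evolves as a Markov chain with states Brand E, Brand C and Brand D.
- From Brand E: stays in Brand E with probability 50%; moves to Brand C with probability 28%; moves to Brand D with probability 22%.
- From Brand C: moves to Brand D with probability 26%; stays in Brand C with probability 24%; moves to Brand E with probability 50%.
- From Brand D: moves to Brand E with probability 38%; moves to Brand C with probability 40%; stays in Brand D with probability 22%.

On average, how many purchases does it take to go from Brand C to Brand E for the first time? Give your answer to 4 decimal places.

2.1277

Let t(s) be the expected number of purchases to first reach Brand E from state s, with t(Brand E) = 0. Conditioning on the first purchase:
t(Brand C) = 1 + 0.24·t(Brand C) + 0.26·t(Brand D)
t(Brand D) = 1 + 0.4·t(Brand C) + 0.22·t(Brand D)
Solving: t(Brand C) = 2.1277, t(Brand D) = 2.3732.
Expected purchases from Brand C to Brand E: 2.1277.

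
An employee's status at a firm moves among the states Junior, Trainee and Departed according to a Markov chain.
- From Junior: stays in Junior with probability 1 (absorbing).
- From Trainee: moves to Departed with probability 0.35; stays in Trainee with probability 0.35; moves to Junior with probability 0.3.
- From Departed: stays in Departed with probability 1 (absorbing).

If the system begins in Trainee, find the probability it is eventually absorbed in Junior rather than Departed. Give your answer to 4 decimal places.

0.4615

Let h(s) be the probability of absorption at Junior starting from transient state s. Then h(Junior) = 1 and h(Departed) = 0. By first-step analysis:
h(Trainee) = 0.3·1 + 0.35·h(Trainee) + 0.35·0
Solving: h(Trainee) = 0.4615.
Starting from Trainee, the probability is 0.4615.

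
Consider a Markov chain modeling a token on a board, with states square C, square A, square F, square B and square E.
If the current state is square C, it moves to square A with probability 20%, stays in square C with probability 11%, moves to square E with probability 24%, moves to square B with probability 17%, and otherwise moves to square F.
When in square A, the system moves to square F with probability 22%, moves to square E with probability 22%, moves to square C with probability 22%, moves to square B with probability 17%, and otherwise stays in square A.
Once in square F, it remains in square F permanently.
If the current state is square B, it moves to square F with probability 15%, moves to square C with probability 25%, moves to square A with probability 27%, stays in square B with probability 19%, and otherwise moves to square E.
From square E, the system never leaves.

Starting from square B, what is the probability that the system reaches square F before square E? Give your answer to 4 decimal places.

Let h(s) be the probability of absorption at square F starting from transient state s. Then h(square F) = 1 and h(square E) = 0. By first-step analysis:
h(square C) = 0.11·h(square C) + 0.2·h(square A) + 0.28·1 + 0.17·h(square B) + 0.24·0
h(square A) = 0.22·h(square C) + 0.17·h(square A) + 0.22·1 + 0.17·h(square B) + 0.22·0
h(square B) = 0.25·h(square C) + 0.27·h(square A) + 0.15·1 + 0.19·h(square B) + 0.14·0
Solving: h(square C) = 0.5286, h(square A) = 0.5114, h(square B) = 0.5188.
Starting from square B, the probability is 0.5188.

0.5188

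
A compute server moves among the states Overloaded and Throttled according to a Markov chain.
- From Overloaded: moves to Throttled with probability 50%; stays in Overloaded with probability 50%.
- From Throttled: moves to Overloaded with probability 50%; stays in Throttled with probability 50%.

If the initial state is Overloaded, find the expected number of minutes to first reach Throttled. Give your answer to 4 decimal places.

2.0000

Let t(s) be the expected number of minutes to first reach Throttled from state s, with t(Throttled) = 0. Conditioning on the first minute:
t(Overloaded) = 1 + 0.5·t(Overloaded)
Solving: t(Overloaded) = 2.0000.
Expected minutes from Overloaded to Throttled: 2.0000.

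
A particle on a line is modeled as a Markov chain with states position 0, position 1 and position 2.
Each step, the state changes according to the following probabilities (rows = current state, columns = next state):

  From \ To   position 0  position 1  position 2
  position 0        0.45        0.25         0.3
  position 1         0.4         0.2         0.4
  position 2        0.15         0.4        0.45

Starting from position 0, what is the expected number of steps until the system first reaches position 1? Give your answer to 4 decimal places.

Let t(s) be the expected number of steps to first reach position 1 from state s, with t(position 1) = 0. Conditioning on the first step:
t(position 0) = 1 + 0.45·t(position 0) + 0.3·t(position 2)
t(position 2) = 1 + 0.15·t(position 0) + 0.45·t(position 2)
Solving: t(position 0) = 3.3010, t(position 2) = 2.7184.
Expected steps from position 0 to position 1: 3.3010.

3.3010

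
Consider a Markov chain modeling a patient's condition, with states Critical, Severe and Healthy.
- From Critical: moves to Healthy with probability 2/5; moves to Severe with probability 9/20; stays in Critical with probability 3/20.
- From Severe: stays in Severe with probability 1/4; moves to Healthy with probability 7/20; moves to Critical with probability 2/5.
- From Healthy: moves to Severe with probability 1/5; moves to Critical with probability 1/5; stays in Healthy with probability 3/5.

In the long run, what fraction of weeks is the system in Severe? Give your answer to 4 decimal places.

Let the stationary distribution be π with π = πP and π_1 + π_2 + π_3 = 1.
π_1 = 0.15·π_1 + 0.4·π_2 + 0.2·π_3
π_2 = 0.45·π_1 + 0.25·π_2 + 0.2·π_3
Solving with the normalization constraint gives π = (0.2427, 0.2744, 0.4828).
So the stationary probability of Severe is 0.2744.

0.2744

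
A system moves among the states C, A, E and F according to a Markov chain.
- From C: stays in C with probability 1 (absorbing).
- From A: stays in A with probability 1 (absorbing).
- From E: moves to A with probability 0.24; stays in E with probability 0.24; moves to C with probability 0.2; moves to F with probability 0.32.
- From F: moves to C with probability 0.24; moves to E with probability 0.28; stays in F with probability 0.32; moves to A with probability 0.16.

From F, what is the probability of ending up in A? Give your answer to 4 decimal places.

Let h(s) be the probability of absorption at A starting from transient state s. Then h(A) = 1 and h(C) = 0. By first-step analysis:
h(E) = 0.2·0 + 0.24·1 + 0.24·h(E) + 0.32·h(F)
h(F) = 0.24·0 + 0.16·1 + 0.28·h(E) + 0.32·h(F)
Solving: h(E) = 0.5019, h(F) = 0.4419.
Starting from F, the probability is 0.4419.

0.4419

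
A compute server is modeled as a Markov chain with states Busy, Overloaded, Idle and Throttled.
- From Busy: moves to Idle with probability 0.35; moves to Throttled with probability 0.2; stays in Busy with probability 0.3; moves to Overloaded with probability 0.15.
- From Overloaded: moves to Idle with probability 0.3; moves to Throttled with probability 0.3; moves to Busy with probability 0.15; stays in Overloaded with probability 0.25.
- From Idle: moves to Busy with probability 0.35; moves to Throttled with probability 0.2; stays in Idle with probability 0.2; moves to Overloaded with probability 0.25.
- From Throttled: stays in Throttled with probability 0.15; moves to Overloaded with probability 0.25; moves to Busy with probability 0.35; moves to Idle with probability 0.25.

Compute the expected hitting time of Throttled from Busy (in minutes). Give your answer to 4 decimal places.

Let t(s) be the expected number of minutes to first reach Throttled from state s, with t(Throttled) = 0. Conditioning on the first minute:
t(Busy) = 1 + 0.3·t(Busy) + 0.15·t(Overloaded) + 0.35·t(Idle)
t(Overloaded) = 1 + 0.15·t(Busy) + 0.25·t(Overloaded) + 0.3·t(Idle)
t(Idle) = 1 + 0.35·t(Busy) + 0.25·t(Overloaded) + 0.2·t(Idle)
Solving: t(Busy) = 4.5464, t(Overloaded) = 4.0437, t(Idle) = 4.5027.
Expected minutes from Busy to Throttled: 4.5464.

4.5464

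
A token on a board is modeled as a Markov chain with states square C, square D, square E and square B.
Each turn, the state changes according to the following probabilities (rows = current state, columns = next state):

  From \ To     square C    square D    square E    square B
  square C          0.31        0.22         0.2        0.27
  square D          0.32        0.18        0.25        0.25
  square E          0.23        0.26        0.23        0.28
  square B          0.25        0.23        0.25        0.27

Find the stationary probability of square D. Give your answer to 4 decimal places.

Let the stationary distribution be π with π = πP and π_1 + π_2 + π_3 + π_4 = 1.
π_1 = 0.31·π_1 + 0.32·π_2 + 0.23·π_3 + 0.25·π_4
π_2 = 0.22·π_1 + 0.18·π_2 + 0.26·π_3 + 0.23·π_4
π_3 = 0.2·π_1 + 0.25·π_2 + 0.23·π_3 + 0.25·π_4
Solving with the normalization constraint gives π = (0.2776, 0.2230, 0.2315, 0.2679).
So the stationary probability of square D is 0.2230.

0.2230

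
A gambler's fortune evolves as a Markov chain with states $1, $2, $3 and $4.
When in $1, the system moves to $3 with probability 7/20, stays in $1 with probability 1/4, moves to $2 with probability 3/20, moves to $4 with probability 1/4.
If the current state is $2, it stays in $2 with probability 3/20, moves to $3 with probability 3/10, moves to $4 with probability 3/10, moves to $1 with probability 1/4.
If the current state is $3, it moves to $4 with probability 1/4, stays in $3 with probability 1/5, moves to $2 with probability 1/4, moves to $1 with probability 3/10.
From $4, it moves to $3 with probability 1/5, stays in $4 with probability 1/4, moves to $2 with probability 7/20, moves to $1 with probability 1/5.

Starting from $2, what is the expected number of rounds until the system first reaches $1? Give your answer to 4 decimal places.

Let t(s) be the expected number of rounds to first reach $1 from state s, with t($1) = 0. Conditioning on the first round:
t($2) = 1 + 0.15·t($2) + 0.3·t($3) + 0.3·t($4)
t($3) = 1 + 0.25·t($2) + 0.2·t($3) + 0.25·t($4)
t($4) = 1 + 0.35·t($2) + 0.2·t($3) + 0.25·t($4)
Solving: t($2) = 4.0210, t($3) = 3.8287, t($4) = 4.2308.
Expected rounds from $2 to $1: 4.0210.

4.0210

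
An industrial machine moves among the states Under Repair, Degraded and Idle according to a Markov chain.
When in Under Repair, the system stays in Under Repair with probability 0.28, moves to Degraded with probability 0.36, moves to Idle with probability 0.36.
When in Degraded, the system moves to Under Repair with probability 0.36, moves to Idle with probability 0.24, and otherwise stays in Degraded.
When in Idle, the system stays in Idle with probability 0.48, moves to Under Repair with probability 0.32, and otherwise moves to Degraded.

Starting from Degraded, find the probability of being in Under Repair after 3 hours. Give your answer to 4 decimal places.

Propagate the distribution vector 3 hours from Degraded.
After 0 hours: (0.0000, 1.0000, 0.0000)
After 1 hour: (0.3600, 0.4000, 0.2400)
After 2 hours: (0.3216, 0.3376, 0.3408)
After 3 hours: (0.3206, 0.3190, 0.3604)
P(in Under Repair after 3 hours) = 0.3206

0.3206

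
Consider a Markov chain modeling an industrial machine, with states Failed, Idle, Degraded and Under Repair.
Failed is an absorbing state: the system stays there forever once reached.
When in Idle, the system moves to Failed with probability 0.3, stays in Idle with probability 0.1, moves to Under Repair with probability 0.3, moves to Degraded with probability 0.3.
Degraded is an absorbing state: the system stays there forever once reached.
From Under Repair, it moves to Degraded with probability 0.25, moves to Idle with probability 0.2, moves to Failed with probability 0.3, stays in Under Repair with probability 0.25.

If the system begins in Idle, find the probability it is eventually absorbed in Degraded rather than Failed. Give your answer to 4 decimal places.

0.4878

Let h(s) be the probability of absorption at Degraded starting from transient state s. Then h(Degraded) = 1 and h(Failed) = 0. By first-step analysis:
h(Idle) = 0.3·0 + 0.1·h(Idle) + 0.3·1 + 0.3·h(Under Repair)
h(Under Repair) = 0.3·0 + 0.2·h(Idle) + 0.25·1 + 0.25·h(Under Repair)
Solving: h(Idle) = 0.4878, h(Under Repair) = 0.4634.
Starting from Idle, the probability is 0.4878.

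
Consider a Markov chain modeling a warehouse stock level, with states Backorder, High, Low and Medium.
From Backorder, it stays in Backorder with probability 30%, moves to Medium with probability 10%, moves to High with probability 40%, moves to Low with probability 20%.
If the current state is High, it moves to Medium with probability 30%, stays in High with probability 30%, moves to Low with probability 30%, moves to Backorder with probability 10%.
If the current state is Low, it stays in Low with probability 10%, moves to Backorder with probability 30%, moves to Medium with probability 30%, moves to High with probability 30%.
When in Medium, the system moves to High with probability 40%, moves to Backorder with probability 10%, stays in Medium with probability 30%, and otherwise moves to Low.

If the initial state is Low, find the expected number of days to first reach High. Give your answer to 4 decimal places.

2.8571

Let t(s) be the expected number of days to first reach High from state s, with t(High) = 0. Conditioning on the first day:
t(Backorder) = 1 + 0.3·t(Backorder) + 0.2·t(Low) + 0.1·t(Medium)
t(Low) = 1 + 0.3·t(Backorder) + 0.1·t(Low) + 0.3·t(Medium)
t(Medium) = 1 + 0.1·t(Backorder) + 0.2·t(Low) + 0.3·t(Medium)
Solving: t(Backorder) = 2.6190, t(Low) = 2.8571, t(Medium) = 2.6190.
Expected days from Low to High: 2.8571.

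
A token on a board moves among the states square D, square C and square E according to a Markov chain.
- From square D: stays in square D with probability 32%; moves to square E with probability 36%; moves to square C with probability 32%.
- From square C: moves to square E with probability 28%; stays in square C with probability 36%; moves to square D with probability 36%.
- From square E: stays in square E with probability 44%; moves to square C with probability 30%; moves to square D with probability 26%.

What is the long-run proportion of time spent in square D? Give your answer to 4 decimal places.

0.3113

Let the stationary distribution be π with π = πP and π_1 + π_2 + π_3 = 1.
π_1 = 0.32·π_1 + 0.36·π_2 + 0.26·π_3
π_2 = 0.32·π_1 + 0.36·π_2 + 0.3·π_3
Solving with the normalization constraint gives π = (0.3113, 0.3258, 0.3630).
So the stationary probability of square D is 0.3113.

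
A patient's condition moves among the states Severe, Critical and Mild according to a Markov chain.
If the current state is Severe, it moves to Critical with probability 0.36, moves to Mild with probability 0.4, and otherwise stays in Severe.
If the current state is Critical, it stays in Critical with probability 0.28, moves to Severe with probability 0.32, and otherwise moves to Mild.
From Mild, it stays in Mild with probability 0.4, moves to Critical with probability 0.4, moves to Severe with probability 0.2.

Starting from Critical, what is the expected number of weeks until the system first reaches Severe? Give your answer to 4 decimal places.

Let t(s) be the expected number of weeks to first reach Severe from state s, with t(Severe) = 0. Conditioning on the first week:
t(Critical) = 1 + 0.28·t(Critical) + 0.4·t(Mild)
t(Mild) = 1 + 0.4·t(Critical) + 0.4·t(Mild)
Solving: t(Critical) = 3.6765, t(Mild) = 4.1176.
Expected weeks from Critical to Severe: 3.6765.

3.6765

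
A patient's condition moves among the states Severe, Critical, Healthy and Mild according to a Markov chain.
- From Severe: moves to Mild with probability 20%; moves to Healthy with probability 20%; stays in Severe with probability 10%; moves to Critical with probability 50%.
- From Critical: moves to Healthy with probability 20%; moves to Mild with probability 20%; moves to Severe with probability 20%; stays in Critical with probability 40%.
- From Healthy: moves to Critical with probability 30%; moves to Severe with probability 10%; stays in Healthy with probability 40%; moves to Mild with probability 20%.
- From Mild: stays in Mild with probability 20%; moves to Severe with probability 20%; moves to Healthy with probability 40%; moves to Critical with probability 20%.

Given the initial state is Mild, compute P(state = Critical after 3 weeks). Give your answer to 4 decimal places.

Propagate the distribution vector 3 weeks from Mild.
After 0 weeks: (0.0000, 0.0000, 0.0000, 1.0000)
After 1 week: (0.2000, 0.2000, 0.4000, 0.2000)
After 2 weeks: (0.1400, 0.3400, 0.3200, 0.2000)
After 3 weeks: (0.1540, 0.3420, 0.3040, 0.2000)
P(in Critical after 3 weeks) = 0.3420

0.3420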